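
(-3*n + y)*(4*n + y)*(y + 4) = -12*n^2*y - 48*n^2 + n*y^2 + 4*n*y + y^3 + 4*y^2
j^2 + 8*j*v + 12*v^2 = (j + 2*v)*(j + 6*v)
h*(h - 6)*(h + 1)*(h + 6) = h^4 + h^3 - 36*h^2 - 36*h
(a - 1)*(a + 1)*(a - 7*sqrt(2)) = a^3 - 7*sqrt(2)*a^2 - a + 7*sqrt(2)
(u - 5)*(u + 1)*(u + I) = u^3 - 4*u^2 + I*u^2 - 5*u - 4*I*u - 5*I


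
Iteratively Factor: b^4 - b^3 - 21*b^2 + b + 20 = (b + 1)*(b^3 - 2*b^2 - 19*b + 20) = (b - 5)*(b + 1)*(b^2 + 3*b - 4) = (b - 5)*(b - 1)*(b + 1)*(b + 4)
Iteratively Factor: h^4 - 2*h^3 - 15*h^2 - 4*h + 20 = (h + 2)*(h^3 - 4*h^2 - 7*h + 10) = (h - 1)*(h + 2)*(h^2 - 3*h - 10) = (h - 1)*(h + 2)^2*(h - 5)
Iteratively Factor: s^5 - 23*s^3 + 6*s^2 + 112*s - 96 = (s + 4)*(s^4 - 4*s^3 - 7*s^2 + 34*s - 24) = (s - 1)*(s + 4)*(s^3 - 3*s^2 - 10*s + 24) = (s - 1)*(s + 3)*(s + 4)*(s^2 - 6*s + 8) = (s - 2)*(s - 1)*(s + 3)*(s + 4)*(s - 4)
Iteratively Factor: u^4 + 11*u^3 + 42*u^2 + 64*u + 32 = (u + 2)*(u^3 + 9*u^2 + 24*u + 16) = (u + 1)*(u + 2)*(u^2 + 8*u + 16) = (u + 1)*(u + 2)*(u + 4)*(u + 4)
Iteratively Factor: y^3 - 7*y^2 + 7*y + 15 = (y + 1)*(y^2 - 8*y + 15) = (y - 3)*(y + 1)*(y - 5)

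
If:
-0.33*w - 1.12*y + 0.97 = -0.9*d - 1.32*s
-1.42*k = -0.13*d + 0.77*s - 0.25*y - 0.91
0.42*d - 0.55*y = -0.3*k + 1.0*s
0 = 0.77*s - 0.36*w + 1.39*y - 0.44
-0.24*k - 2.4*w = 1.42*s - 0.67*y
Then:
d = -0.31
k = 0.76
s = -0.13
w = 0.12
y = 0.42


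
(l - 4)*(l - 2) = l^2 - 6*l + 8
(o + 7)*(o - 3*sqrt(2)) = o^2 - 3*sqrt(2)*o + 7*o - 21*sqrt(2)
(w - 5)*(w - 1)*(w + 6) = w^3 - 31*w + 30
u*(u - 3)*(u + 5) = u^3 + 2*u^2 - 15*u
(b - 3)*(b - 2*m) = b^2 - 2*b*m - 3*b + 6*m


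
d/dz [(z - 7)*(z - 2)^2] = (z - 2)*(3*z - 16)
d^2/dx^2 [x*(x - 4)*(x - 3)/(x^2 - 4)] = 8*(4*x^3 - 21*x^2 + 48*x - 28)/(x^6 - 12*x^4 + 48*x^2 - 64)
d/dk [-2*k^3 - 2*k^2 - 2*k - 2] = -6*k^2 - 4*k - 2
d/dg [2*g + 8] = 2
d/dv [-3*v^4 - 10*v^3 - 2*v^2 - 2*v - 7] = -12*v^3 - 30*v^2 - 4*v - 2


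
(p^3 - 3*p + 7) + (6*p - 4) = p^3 + 3*p + 3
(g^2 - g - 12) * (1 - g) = -g^3 + 2*g^2 + 11*g - 12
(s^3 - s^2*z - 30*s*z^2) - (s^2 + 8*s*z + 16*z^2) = s^3 - s^2*z - s^2 - 30*s*z^2 - 8*s*z - 16*z^2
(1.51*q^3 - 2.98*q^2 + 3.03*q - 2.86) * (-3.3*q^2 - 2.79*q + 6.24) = -4.983*q^5 + 5.6211*q^4 + 7.7376*q^3 - 17.6109*q^2 + 26.8866*q - 17.8464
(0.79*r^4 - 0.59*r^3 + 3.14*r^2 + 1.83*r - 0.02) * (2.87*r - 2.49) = 2.2673*r^5 - 3.6604*r^4 + 10.4809*r^3 - 2.5665*r^2 - 4.6141*r + 0.0498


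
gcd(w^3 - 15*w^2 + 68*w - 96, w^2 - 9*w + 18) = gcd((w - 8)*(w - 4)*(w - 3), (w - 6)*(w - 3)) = w - 3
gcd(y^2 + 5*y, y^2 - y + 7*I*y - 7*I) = 1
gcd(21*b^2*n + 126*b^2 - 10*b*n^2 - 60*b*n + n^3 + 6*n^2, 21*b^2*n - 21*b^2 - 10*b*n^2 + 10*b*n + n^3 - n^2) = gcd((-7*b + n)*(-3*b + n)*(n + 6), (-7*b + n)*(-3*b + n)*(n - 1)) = 21*b^2 - 10*b*n + n^2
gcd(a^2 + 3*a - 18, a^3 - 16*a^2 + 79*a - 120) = a - 3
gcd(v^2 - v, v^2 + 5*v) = v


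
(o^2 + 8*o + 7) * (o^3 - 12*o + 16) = o^5 + 8*o^4 - 5*o^3 - 80*o^2 + 44*o + 112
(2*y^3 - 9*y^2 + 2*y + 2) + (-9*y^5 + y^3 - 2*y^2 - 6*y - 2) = -9*y^5 + 3*y^3 - 11*y^2 - 4*y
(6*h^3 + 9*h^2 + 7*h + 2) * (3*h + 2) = 18*h^4 + 39*h^3 + 39*h^2 + 20*h + 4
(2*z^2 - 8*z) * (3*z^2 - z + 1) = 6*z^4 - 26*z^3 + 10*z^2 - 8*z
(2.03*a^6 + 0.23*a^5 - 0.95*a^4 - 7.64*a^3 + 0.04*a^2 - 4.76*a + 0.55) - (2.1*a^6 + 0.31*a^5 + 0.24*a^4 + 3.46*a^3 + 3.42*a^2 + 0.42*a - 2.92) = -0.0700000000000003*a^6 - 0.08*a^5 - 1.19*a^4 - 11.1*a^3 - 3.38*a^2 - 5.18*a + 3.47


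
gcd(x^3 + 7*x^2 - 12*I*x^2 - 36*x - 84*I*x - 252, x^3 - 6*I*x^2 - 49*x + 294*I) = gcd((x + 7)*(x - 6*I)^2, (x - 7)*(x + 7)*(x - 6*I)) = x^2 + x*(7 - 6*I) - 42*I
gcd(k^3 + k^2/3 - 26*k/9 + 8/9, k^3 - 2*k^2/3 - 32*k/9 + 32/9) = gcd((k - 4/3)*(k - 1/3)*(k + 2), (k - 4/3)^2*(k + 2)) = k^2 + 2*k/3 - 8/3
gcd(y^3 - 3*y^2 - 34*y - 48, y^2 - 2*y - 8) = y + 2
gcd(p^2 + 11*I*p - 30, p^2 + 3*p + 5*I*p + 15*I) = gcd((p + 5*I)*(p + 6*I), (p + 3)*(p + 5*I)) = p + 5*I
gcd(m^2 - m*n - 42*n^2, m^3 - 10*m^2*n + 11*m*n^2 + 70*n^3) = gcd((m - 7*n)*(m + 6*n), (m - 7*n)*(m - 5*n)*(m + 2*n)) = m - 7*n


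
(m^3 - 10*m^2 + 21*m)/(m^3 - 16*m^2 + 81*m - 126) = m/(m - 6)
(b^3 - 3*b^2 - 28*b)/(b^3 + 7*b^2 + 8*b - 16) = b*(b - 7)/(b^2 + 3*b - 4)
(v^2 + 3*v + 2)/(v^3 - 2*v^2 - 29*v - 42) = (v + 1)/(v^2 - 4*v - 21)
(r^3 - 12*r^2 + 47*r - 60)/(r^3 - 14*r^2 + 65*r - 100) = (r - 3)/(r - 5)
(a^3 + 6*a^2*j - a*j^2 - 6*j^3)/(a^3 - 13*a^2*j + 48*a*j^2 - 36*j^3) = (a^2 + 7*a*j + 6*j^2)/(a^2 - 12*a*j + 36*j^2)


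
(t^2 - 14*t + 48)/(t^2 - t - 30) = (t - 8)/(t + 5)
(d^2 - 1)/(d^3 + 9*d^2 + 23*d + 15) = (d - 1)/(d^2 + 8*d + 15)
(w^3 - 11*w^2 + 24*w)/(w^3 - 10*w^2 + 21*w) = (w - 8)/(w - 7)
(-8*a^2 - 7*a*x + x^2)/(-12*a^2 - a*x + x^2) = (8*a^2 + 7*a*x - x^2)/(12*a^2 + a*x - x^2)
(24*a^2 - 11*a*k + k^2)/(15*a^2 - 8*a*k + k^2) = (8*a - k)/(5*a - k)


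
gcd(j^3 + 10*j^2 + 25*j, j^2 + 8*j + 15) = j + 5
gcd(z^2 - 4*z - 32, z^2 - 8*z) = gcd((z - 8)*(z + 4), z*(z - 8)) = z - 8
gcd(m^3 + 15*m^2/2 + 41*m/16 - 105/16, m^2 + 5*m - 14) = m + 7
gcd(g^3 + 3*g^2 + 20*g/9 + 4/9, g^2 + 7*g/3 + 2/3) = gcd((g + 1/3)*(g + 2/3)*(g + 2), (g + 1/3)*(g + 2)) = g^2 + 7*g/3 + 2/3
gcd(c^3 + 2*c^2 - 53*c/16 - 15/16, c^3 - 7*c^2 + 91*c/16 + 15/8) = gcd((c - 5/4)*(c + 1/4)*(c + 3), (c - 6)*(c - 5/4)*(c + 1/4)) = c^2 - c - 5/16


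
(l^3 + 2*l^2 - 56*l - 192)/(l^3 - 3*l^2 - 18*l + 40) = (l^2 - 2*l - 48)/(l^2 - 7*l + 10)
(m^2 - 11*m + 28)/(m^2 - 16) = (m - 7)/(m + 4)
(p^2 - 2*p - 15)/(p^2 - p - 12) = (p - 5)/(p - 4)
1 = 1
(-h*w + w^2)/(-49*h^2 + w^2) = w*(h - w)/(49*h^2 - w^2)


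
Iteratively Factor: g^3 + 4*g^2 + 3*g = (g)*(g^2 + 4*g + 3) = g*(g + 1)*(g + 3)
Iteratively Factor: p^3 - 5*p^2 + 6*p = (p - 3)*(p^2 - 2*p) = (p - 3)*(p - 2)*(p)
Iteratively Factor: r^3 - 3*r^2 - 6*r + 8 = (r - 1)*(r^2 - 2*r - 8) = (r - 1)*(r + 2)*(r - 4)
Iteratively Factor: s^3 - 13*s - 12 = (s + 1)*(s^2 - s - 12) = (s - 4)*(s + 1)*(s + 3)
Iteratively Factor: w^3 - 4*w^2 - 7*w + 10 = (w - 1)*(w^2 - 3*w - 10) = (w - 1)*(w + 2)*(w - 5)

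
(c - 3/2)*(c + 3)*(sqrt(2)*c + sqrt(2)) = sqrt(2)*c^3 + 5*sqrt(2)*c^2/2 - 3*sqrt(2)*c - 9*sqrt(2)/2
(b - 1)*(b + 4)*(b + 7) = b^3 + 10*b^2 + 17*b - 28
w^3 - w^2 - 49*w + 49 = (w - 7)*(w - 1)*(w + 7)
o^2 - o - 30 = (o - 6)*(o + 5)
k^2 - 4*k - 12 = (k - 6)*(k + 2)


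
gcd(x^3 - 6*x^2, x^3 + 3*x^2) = x^2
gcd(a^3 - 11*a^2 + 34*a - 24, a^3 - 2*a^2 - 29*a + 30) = a^2 - 7*a + 6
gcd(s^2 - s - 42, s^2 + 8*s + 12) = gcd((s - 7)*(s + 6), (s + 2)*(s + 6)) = s + 6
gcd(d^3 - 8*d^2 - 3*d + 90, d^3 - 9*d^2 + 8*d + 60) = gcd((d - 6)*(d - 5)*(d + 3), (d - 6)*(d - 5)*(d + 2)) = d^2 - 11*d + 30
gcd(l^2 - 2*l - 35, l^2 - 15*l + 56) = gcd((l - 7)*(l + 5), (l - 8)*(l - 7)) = l - 7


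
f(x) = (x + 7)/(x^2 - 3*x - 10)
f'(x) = (3 - 2*x)*(x + 7)/(x^2 - 3*x - 10)^2 + 1/(x^2 - 3*x - 10)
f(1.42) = -0.69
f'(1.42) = -0.07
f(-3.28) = 0.35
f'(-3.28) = 0.41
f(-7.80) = -0.01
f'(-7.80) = 0.01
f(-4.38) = 0.12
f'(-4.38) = 0.11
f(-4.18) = 0.14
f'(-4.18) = 0.13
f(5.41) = 4.08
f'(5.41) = -10.19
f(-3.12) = 0.43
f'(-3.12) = 0.54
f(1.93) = -0.74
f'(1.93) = -0.14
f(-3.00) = 0.50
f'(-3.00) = 0.69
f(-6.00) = 0.02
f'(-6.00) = 0.03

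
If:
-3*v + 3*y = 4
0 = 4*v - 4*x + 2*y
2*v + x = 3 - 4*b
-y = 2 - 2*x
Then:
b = -7/24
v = 1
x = 13/6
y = 7/3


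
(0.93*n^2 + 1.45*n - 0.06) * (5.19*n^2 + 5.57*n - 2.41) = 4.8267*n^4 + 12.7056*n^3 + 5.5238*n^2 - 3.8287*n + 0.1446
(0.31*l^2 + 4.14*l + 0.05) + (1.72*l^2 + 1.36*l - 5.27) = 2.03*l^2 + 5.5*l - 5.22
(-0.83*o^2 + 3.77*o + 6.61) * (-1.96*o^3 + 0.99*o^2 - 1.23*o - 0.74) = 1.6268*o^5 - 8.2109*o^4 - 8.2024*o^3 + 2.521*o^2 - 10.9201*o - 4.8914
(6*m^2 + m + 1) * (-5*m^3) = -30*m^5 - 5*m^4 - 5*m^3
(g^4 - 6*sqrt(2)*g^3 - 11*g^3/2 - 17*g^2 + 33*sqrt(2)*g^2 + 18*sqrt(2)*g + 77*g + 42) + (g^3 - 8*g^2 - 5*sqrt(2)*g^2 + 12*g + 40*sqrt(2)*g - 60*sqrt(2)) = g^4 - 6*sqrt(2)*g^3 - 9*g^3/2 - 25*g^2 + 28*sqrt(2)*g^2 + 58*sqrt(2)*g + 89*g - 60*sqrt(2) + 42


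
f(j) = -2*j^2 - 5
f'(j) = -4*j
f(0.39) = -5.30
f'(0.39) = -1.56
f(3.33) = -27.18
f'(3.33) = -13.32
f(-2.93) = -22.17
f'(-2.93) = 11.72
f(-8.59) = -152.58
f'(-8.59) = 34.36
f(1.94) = -12.53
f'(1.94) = -7.76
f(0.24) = -5.12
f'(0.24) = -0.96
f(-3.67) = -31.94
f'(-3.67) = 14.68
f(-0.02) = -5.00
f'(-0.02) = 0.08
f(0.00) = -5.00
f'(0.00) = 0.00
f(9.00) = -167.00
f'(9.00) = -36.00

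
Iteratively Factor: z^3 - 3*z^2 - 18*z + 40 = (z + 4)*(z^2 - 7*z + 10) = (z - 2)*(z + 4)*(z - 5)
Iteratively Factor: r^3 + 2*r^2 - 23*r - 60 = (r - 5)*(r^2 + 7*r + 12) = (r - 5)*(r + 3)*(r + 4)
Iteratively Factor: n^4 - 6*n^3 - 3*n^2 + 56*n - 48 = (n + 3)*(n^3 - 9*n^2 + 24*n - 16) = (n - 1)*(n + 3)*(n^2 - 8*n + 16) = (n - 4)*(n - 1)*(n + 3)*(n - 4)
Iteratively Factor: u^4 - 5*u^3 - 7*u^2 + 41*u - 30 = (u + 3)*(u^3 - 8*u^2 + 17*u - 10) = (u - 2)*(u + 3)*(u^2 - 6*u + 5) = (u - 5)*(u - 2)*(u + 3)*(u - 1)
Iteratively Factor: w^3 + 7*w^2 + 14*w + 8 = (w + 4)*(w^2 + 3*w + 2) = (w + 2)*(w + 4)*(w + 1)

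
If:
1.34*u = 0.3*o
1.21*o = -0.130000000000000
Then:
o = -0.11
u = -0.02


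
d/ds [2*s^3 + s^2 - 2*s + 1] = 6*s^2 + 2*s - 2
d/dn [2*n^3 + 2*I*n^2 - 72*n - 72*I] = 6*n^2 + 4*I*n - 72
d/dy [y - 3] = 1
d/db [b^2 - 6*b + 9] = 2*b - 6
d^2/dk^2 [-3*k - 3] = 0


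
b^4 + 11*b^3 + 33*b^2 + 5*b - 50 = (b - 1)*(b + 2)*(b + 5)^2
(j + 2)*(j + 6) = j^2 + 8*j + 12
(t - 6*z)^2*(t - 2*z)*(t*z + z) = t^4*z - 14*t^3*z^2 + t^3*z + 60*t^2*z^3 - 14*t^2*z^2 - 72*t*z^4 + 60*t*z^3 - 72*z^4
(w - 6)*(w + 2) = w^2 - 4*w - 12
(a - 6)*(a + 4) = a^2 - 2*a - 24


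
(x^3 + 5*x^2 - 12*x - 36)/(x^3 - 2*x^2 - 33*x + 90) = (x + 2)/(x - 5)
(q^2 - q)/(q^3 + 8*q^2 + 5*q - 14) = q/(q^2 + 9*q + 14)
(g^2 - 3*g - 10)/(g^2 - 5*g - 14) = (g - 5)/(g - 7)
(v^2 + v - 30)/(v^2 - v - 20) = (v + 6)/(v + 4)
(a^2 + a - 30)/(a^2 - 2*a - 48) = (a - 5)/(a - 8)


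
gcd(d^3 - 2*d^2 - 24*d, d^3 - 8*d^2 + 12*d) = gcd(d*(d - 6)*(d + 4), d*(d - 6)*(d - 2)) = d^2 - 6*d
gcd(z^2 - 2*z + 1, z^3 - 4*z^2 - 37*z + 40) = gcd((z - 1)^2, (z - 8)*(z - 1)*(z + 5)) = z - 1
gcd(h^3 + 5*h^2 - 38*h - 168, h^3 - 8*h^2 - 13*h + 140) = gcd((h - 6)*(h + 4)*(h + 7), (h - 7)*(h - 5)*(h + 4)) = h + 4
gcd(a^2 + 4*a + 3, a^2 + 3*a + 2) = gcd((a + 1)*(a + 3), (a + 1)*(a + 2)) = a + 1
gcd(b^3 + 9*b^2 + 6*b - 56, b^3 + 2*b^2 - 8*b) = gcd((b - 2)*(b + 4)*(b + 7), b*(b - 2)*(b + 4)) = b^2 + 2*b - 8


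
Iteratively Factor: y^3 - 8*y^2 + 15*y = (y - 3)*(y^2 - 5*y) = (y - 5)*(y - 3)*(y)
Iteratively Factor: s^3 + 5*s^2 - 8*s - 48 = (s + 4)*(s^2 + s - 12) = (s - 3)*(s + 4)*(s + 4)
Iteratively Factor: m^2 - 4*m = (m)*(m - 4)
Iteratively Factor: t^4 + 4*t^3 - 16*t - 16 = (t + 2)*(t^3 + 2*t^2 - 4*t - 8) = (t + 2)^2*(t^2 - 4) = (t - 2)*(t + 2)^2*(t + 2)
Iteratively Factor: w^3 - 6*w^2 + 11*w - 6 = (w - 1)*(w^2 - 5*w + 6) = (w - 3)*(w - 1)*(w - 2)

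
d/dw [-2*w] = -2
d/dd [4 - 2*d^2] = -4*d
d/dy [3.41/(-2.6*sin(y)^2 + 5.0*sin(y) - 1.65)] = (17.732*sin(y) - 17.05)*cos(y)/(2.6*sin(y)^2 - 5.0*sin(y) + 1.65)^2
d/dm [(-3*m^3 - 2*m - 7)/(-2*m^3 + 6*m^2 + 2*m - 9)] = (-18*m^4 - 20*m^3 + 51*m^2 + 84*m + 32)/(4*m^6 - 24*m^5 + 28*m^4 + 60*m^3 - 104*m^2 - 36*m + 81)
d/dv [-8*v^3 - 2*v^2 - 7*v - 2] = -24*v^2 - 4*v - 7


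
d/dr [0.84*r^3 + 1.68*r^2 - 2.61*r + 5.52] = 2.52*r^2 + 3.36*r - 2.61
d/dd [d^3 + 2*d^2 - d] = 3*d^2 + 4*d - 1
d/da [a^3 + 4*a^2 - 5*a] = 3*a^2 + 8*a - 5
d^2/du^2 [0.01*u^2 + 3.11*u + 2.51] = 0.0200000000000000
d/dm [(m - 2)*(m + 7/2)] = 2*m + 3/2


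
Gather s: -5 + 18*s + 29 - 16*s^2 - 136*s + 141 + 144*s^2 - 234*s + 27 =128*s^2 - 352*s + 192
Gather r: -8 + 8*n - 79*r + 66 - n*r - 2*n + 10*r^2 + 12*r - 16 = 6*n + 10*r^2 + r*(-n - 67) + 42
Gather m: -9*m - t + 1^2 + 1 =-9*m - t + 2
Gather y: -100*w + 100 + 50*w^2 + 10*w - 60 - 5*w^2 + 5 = 45*w^2 - 90*w + 45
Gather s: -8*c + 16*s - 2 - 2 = -8*c + 16*s - 4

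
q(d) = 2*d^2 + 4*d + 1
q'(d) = 4*d + 4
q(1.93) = 16.17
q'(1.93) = 11.72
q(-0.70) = -0.82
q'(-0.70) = 1.20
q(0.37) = 2.75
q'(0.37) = 5.48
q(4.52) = 59.94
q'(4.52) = 22.08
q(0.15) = 1.64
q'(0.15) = 4.60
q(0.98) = 6.84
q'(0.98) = 7.92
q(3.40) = 37.72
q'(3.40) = 17.60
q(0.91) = 6.30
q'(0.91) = 7.64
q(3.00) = 31.00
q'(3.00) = 16.00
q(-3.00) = 7.00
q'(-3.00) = -8.00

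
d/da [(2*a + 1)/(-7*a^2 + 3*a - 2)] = 7*(2*a^2 + 2*a - 1)/(49*a^4 - 42*a^3 + 37*a^2 - 12*a + 4)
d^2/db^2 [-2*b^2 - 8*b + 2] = -4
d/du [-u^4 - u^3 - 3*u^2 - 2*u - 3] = -4*u^3 - 3*u^2 - 6*u - 2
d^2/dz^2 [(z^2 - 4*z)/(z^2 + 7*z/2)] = -120/(8*z^3 + 84*z^2 + 294*z + 343)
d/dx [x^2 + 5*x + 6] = 2*x + 5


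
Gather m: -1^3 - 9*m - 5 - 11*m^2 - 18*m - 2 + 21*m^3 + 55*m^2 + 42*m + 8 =21*m^3 + 44*m^2 + 15*m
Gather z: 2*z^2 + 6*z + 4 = 2*z^2 + 6*z + 4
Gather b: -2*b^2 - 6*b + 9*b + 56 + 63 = -2*b^2 + 3*b + 119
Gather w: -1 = -1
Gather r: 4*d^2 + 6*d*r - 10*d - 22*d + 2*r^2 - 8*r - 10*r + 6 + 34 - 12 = 4*d^2 - 32*d + 2*r^2 + r*(6*d - 18) + 28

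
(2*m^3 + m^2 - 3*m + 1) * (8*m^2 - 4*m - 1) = 16*m^5 - 30*m^3 + 19*m^2 - m - 1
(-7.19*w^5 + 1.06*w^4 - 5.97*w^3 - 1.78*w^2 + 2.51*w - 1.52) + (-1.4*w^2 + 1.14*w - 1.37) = -7.19*w^5 + 1.06*w^4 - 5.97*w^3 - 3.18*w^2 + 3.65*w - 2.89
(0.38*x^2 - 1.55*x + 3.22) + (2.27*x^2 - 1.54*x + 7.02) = 2.65*x^2 - 3.09*x + 10.24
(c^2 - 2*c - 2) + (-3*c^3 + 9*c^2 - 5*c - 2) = -3*c^3 + 10*c^2 - 7*c - 4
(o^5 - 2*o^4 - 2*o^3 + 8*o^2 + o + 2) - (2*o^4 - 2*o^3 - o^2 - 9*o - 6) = o^5 - 4*o^4 + 9*o^2 + 10*o + 8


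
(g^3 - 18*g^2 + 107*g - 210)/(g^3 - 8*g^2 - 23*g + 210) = (g - 5)/(g + 5)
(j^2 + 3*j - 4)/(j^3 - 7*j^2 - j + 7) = (j + 4)/(j^2 - 6*j - 7)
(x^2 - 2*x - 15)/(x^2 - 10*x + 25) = (x + 3)/(x - 5)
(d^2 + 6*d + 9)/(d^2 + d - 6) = (d + 3)/(d - 2)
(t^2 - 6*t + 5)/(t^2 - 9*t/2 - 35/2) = 2*(-t^2 + 6*t - 5)/(-2*t^2 + 9*t + 35)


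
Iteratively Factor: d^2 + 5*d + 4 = (d + 1)*(d + 4)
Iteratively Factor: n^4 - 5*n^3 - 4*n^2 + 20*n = (n + 2)*(n^3 - 7*n^2 + 10*n) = (n - 5)*(n + 2)*(n^2 - 2*n) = n*(n - 5)*(n + 2)*(n - 2)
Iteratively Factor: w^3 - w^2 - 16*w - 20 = (w + 2)*(w^2 - 3*w - 10) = (w - 5)*(w + 2)*(w + 2)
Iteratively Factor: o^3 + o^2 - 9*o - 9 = (o + 1)*(o^2 - 9) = (o - 3)*(o + 1)*(o + 3)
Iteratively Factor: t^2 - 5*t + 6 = (t - 3)*(t - 2)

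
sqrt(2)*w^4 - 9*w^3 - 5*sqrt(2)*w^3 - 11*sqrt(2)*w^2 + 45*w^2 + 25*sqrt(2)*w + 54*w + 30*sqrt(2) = (w - 6)*(w - 5*sqrt(2))*(w + sqrt(2)/2)*(sqrt(2)*w + sqrt(2))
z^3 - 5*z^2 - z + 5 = (z - 5)*(z - 1)*(z + 1)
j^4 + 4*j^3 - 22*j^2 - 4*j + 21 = (j - 3)*(j - 1)*(j + 1)*(j + 7)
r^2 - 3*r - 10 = (r - 5)*(r + 2)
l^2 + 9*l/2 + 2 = (l + 1/2)*(l + 4)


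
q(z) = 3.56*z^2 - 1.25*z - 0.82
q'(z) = 7.12*z - 1.25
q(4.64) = 70.03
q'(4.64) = 31.79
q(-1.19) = 5.71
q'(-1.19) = -9.72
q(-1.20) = 5.81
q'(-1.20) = -9.79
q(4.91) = 78.87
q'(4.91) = 33.71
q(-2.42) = 23.05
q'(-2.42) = -18.48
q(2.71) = 21.94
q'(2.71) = 18.05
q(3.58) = 40.33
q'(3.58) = 24.24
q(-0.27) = -0.22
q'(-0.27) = -3.17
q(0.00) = -0.82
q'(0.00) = -1.25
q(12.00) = 496.82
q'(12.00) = 84.19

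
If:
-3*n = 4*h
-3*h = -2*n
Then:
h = 0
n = 0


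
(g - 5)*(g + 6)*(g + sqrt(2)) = g^3 + g^2 + sqrt(2)*g^2 - 30*g + sqrt(2)*g - 30*sqrt(2)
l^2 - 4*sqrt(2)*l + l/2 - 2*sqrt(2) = (l + 1/2)*(l - 4*sqrt(2))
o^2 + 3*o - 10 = (o - 2)*(o + 5)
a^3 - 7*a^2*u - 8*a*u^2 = a*(a - 8*u)*(a + u)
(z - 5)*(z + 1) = z^2 - 4*z - 5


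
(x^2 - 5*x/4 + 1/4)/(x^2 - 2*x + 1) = (x - 1/4)/(x - 1)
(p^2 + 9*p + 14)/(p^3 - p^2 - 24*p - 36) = (p + 7)/(p^2 - 3*p - 18)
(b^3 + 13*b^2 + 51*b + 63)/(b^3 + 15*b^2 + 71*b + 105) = (b + 3)/(b + 5)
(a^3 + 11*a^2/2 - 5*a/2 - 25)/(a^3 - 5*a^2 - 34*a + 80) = (a + 5/2)/(a - 8)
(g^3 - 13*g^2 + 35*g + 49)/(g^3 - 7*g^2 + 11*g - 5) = (g^3 - 13*g^2 + 35*g + 49)/(g^3 - 7*g^2 + 11*g - 5)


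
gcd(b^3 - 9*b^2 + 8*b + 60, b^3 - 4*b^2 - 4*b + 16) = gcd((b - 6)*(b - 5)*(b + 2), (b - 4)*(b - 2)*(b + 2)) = b + 2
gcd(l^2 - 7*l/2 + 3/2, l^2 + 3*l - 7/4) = l - 1/2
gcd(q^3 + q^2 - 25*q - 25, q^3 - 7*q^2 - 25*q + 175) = q^2 - 25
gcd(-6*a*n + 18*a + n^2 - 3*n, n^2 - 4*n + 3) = n - 3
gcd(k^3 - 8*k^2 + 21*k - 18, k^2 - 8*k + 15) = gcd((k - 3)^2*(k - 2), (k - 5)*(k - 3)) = k - 3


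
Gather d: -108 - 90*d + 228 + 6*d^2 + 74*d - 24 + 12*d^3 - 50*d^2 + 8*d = 12*d^3 - 44*d^2 - 8*d + 96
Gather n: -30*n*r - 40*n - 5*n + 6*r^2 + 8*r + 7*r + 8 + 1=n*(-30*r - 45) + 6*r^2 + 15*r + 9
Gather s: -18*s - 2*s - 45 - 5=-20*s - 50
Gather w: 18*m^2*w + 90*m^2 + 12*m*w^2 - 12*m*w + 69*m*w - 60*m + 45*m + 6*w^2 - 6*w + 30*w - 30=90*m^2 - 15*m + w^2*(12*m + 6) + w*(18*m^2 + 57*m + 24) - 30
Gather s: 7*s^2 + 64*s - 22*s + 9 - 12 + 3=7*s^2 + 42*s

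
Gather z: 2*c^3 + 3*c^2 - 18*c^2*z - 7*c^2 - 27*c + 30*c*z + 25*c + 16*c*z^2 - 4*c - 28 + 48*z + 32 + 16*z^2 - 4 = 2*c^3 - 4*c^2 - 6*c + z^2*(16*c + 16) + z*(-18*c^2 + 30*c + 48)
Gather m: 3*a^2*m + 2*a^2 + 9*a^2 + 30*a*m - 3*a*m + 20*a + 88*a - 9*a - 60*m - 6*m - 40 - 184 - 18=11*a^2 + 99*a + m*(3*a^2 + 27*a - 66) - 242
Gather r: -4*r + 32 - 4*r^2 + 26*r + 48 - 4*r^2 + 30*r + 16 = -8*r^2 + 52*r + 96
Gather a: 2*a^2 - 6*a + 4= 2*a^2 - 6*a + 4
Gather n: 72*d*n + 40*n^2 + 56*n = 40*n^2 + n*(72*d + 56)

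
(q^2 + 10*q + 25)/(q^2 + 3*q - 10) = (q + 5)/(q - 2)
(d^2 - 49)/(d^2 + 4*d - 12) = (d^2 - 49)/(d^2 + 4*d - 12)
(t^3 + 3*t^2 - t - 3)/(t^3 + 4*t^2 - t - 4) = (t + 3)/(t + 4)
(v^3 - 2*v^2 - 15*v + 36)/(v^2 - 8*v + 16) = (v^3 - 2*v^2 - 15*v + 36)/(v^2 - 8*v + 16)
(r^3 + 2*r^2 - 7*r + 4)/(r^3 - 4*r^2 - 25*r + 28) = (r - 1)/(r - 7)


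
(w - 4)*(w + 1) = w^2 - 3*w - 4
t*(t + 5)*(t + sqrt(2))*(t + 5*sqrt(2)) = t^4 + 5*t^3 + 6*sqrt(2)*t^3 + 10*t^2 + 30*sqrt(2)*t^2 + 50*t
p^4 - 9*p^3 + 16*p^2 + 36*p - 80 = (p - 5)*(p - 4)*(p - 2)*(p + 2)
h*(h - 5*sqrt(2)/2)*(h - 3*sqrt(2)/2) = h^3 - 4*sqrt(2)*h^2 + 15*h/2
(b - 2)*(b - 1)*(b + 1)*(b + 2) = b^4 - 5*b^2 + 4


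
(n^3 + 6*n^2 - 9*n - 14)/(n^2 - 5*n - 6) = (n^2 + 5*n - 14)/(n - 6)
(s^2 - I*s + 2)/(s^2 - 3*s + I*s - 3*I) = (s - 2*I)/(s - 3)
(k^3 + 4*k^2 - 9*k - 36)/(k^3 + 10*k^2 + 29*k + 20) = (k^2 - 9)/(k^2 + 6*k + 5)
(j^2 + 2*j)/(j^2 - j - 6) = j/(j - 3)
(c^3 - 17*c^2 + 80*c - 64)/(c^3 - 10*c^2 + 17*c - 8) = (c - 8)/(c - 1)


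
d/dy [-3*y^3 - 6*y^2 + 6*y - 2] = -9*y^2 - 12*y + 6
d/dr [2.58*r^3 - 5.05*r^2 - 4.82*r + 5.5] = 7.74*r^2 - 10.1*r - 4.82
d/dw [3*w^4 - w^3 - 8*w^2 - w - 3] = 12*w^3 - 3*w^2 - 16*w - 1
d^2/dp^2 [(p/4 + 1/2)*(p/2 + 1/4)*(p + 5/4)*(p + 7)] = 3*p^2/2 + 129*p/16 + 243/32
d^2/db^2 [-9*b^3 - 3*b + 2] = -54*b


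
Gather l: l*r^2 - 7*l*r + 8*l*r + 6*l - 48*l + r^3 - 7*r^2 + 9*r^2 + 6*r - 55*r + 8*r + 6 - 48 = l*(r^2 + r - 42) + r^3 + 2*r^2 - 41*r - 42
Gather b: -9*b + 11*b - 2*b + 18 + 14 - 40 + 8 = 0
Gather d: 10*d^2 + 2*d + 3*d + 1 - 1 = 10*d^2 + 5*d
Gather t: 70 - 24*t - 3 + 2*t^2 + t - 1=2*t^2 - 23*t + 66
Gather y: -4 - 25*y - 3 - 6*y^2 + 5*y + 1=-6*y^2 - 20*y - 6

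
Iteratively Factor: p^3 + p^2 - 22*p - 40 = (p + 4)*(p^2 - 3*p - 10) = (p - 5)*(p + 4)*(p + 2)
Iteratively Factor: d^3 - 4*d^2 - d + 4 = (d + 1)*(d^2 - 5*d + 4) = (d - 1)*(d + 1)*(d - 4)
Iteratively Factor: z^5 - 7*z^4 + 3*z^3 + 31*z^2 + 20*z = (z + 1)*(z^4 - 8*z^3 + 11*z^2 + 20*z) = (z + 1)^2*(z^3 - 9*z^2 + 20*z) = z*(z + 1)^2*(z^2 - 9*z + 20) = z*(z - 5)*(z + 1)^2*(z - 4)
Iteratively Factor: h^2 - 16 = (h + 4)*(h - 4)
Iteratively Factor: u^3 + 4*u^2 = (u + 4)*(u^2) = u*(u + 4)*(u)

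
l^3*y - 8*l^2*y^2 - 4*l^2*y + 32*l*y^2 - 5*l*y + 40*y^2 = (l - 5)*(l - 8*y)*(l*y + y)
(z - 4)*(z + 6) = z^2 + 2*z - 24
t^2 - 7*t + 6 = (t - 6)*(t - 1)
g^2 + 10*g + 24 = (g + 4)*(g + 6)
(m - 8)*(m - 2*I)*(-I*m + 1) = -I*m^3 - m^2 + 8*I*m^2 + 8*m - 2*I*m + 16*I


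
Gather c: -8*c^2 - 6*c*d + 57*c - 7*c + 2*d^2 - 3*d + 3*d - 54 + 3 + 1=-8*c^2 + c*(50 - 6*d) + 2*d^2 - 50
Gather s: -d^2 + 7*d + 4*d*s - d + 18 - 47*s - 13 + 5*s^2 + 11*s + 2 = -d^2 + 6*d + 5*s^2 + s*(4*d - 36) + 7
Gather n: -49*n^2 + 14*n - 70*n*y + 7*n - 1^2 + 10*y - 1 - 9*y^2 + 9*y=-49*n^2 + n*(21 - 70*y) - 9*y^2 + 19*y - 2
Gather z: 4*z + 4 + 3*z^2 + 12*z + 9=3*z^2 + 16*z + 13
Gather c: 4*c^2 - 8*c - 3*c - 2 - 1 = 4*c^2 - 11*c - 3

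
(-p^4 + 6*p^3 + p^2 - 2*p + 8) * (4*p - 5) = -4*p^5 + 29*p^4 - 26*p^3 - 13*p^2 + 42*p - 40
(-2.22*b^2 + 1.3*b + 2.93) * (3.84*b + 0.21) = -8.5248*b^3 + 4.5258*b^2 + 11.5242*b + 0.6153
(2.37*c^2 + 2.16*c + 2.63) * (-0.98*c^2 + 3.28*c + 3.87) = -2.3226*c^4 + 5.6568*c^3 + 13.6793*c^2 + 16.9856*c + 10.1781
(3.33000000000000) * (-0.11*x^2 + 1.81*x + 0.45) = -0.3663*x^2 + 6.0273*x + 1.4985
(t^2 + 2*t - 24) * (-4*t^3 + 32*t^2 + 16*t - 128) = -4*t^5 + 24*t^4 + 176*t^3 - 864*t^2 - 640*t + 3072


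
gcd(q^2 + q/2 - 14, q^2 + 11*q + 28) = q + 4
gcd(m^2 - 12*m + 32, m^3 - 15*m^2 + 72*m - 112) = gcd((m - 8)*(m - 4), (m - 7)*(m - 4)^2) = m - 4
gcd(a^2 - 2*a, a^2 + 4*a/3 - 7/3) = 1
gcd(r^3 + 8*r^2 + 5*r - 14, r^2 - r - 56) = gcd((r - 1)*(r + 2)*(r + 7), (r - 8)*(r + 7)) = r + 7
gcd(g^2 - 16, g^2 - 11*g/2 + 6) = g - 4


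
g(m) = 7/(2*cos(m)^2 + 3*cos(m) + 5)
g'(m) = 7*(4*sin(m)*cos(m) + 3*sin(m))/(2*cos(m)^2 + 3*cos(m) + 5)^2 = 7*(4*cos(m) + 3)*sin(m)/(3*cos(m) + cos(2*m) + 6)^2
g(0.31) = 0.72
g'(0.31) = 0.16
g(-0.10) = 0.70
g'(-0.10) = -0.05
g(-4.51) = 1.56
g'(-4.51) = 0.75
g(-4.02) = 1.79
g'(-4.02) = 0.16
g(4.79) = 1.33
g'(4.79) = -0.84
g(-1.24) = 1.13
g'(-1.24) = -0.74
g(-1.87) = 1.63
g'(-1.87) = -0.66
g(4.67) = 1.44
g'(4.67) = -0.83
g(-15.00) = 1.81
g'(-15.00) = 0.01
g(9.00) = 1.78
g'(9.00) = -0.12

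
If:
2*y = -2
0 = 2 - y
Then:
No Solution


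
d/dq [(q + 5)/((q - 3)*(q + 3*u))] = (-(q - 3)*(q + 5) + (q - 3)*(q + 3*u) - (q + 5)*(q + 3*u))/((q - 3)^2*(q + 3*u)^2)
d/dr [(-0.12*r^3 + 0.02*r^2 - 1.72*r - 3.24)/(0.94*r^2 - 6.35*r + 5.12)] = (-0.1128*r^4 + 1.524*r^3 - 0.3534*r^2 + 6.296*r - 29.3804)/(0.8836*r^4 - 11.938*r^3 + 49.9481*r^2 - 65.024*r + 26.2144)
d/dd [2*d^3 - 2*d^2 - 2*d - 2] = 6*d^2 - 4*d - 2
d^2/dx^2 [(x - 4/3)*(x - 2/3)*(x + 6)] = 6*x + 8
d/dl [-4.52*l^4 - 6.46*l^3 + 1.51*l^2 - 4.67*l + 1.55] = -18.08*l^3 - 19.38*l^2 + 3.02*l - 4.67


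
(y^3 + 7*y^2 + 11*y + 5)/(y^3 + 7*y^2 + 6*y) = (y^2 + 6*y + 5)/(y*(y + 6))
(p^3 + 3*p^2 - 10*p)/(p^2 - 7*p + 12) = p*(p^2 + 3*p - 10)/(p^2 - 7*p + 12)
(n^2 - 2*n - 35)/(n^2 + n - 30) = (n^2 - 2*n - 35)/(n^2 + n - 30)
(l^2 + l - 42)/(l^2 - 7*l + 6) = (l + 7)/(l - 1)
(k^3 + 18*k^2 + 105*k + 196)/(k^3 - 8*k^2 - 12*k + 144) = (k^2 + 14*k + 49)/(k^2 - 12*k + 36)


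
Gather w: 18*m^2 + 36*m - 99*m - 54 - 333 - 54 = 18*m^2 - 63*m - 441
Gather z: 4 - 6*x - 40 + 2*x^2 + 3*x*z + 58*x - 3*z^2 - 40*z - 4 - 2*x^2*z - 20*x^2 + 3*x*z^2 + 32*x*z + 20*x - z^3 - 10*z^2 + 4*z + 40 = -18*x^2 + 72*x - z^3 + z^2*(3*x - 13) + z*(-2*x^2 + 35*x - 36)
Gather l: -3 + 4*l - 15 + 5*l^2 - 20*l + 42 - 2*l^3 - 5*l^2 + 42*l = -2*l^3 + 26*l + 24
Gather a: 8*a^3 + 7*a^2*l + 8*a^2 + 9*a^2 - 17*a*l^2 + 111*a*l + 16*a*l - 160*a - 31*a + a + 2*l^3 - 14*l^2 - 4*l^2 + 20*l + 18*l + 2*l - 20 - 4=8*a^3 + a^2*(7*l + 17) + a*(-17*l^2 + 127*l - 190) + 2*l^3 - 18*l^2 + 40*l - 24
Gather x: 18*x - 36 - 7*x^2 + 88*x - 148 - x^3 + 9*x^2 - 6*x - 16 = -x^3 + 2*x^2 + 100*x - 200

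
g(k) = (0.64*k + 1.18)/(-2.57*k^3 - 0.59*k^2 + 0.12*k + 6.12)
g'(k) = (0.64*k + 1.18)*(7.71*k^2 + 1.18*k - 0.12)/(-2.57*k^3 - 0.59*k^2 + 0.12*k + 6.12)^2 + 0.64/(-2.57*k^3 - 0.59*k^2 + 0.12*k + 6.12)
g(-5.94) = -0.01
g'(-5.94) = -0.00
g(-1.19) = 0.04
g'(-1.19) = 0.11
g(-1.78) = 0.00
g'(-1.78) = 0.04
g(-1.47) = 0.02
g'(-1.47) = 0.07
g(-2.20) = -0.01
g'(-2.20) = 0.01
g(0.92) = 0.47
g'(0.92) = 1.12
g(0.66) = 0.31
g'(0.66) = 0.36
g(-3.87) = -0.01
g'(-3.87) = -0.00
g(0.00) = 0.19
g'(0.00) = 0.10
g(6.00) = -0.01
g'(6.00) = 0.00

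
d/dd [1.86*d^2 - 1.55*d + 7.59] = 3.72*d - 1.55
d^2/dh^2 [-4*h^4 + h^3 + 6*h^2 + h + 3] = -48*h^2 + 6*h + 12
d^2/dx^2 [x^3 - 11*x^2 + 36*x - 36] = 6*x - 22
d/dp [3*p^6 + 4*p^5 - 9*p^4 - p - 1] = 18*p^5 + 20*p^4 - 36*p^3 - 1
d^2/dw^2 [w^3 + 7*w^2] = 6*w + 14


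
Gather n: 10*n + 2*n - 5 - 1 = 12*n - 6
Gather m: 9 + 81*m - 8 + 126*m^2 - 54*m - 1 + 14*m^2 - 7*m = 140*m^2 + 20*m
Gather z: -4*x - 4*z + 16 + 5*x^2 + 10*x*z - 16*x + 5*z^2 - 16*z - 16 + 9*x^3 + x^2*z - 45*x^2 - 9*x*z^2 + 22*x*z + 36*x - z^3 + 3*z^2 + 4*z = 9*x^3 - 40*x^2 + 16*x - z^3 + z^2*(8 - 9*x) + z*(x^2 + 32*x - 16)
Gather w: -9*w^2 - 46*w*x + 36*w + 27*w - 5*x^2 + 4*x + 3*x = -9*w^2 + w*(63 - 46*x) - 5*x^2 + 7*x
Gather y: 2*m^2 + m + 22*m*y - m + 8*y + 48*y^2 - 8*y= 2*m^2 + 22*m*y + 48*y^2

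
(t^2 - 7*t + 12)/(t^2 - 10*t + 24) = (t - 3)/(t - 6)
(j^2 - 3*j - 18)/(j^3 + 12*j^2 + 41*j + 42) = (j - 6)/(j^2 + 9*j + 14)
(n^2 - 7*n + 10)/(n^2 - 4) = (n - 5)/(n + 2)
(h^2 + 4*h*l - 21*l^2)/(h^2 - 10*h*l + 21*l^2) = (h + 7*l)/(h - 7*l)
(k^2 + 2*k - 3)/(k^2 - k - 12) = (k - 1)/(k - 4)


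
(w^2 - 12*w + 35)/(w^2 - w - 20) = (w - 7)/(w + 4)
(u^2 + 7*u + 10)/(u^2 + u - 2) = (u + 5)/(u - 1)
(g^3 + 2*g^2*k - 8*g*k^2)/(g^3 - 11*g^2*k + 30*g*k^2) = (g^2 + 2*g*k - 8*k^2)/(g^2 - 11*g*k + 30*k^2)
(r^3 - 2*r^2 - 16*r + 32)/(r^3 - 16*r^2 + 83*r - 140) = (r^2 + 2*r - 8)/(r^2 - 12*r + 35)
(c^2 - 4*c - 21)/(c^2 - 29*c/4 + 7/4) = 4*(c + 3)/(4*c - 1)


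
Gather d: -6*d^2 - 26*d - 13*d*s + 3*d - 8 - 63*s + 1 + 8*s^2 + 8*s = -6*d^2 + d*(-13*s - 23) + 8*s^2 - 55*s - 7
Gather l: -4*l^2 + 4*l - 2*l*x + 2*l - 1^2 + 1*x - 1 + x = -4*l^2 + l*(6 - 2*x) + 2*x - 2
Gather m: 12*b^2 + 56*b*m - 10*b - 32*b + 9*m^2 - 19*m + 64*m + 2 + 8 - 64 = 12*b^2 - 42*b + 9*m^2 + m*(56*b + 45) - 54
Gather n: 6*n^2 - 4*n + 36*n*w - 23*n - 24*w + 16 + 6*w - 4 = 6*n^2 + n*(36*w - 27) - 18*w + 12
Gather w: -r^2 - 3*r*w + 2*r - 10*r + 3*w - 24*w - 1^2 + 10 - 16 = -r^2 - 8*r + w*(-3*r - 21) - 7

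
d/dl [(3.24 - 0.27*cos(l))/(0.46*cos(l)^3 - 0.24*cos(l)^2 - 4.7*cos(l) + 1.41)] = (-0.2484*cos(l)^3 + 4.536*cos(l)^2 - 1.5552*cos(l) - 14.8473)*sin(l)/(0.2116*cos(l)^6 - 0.2208*cos(l)^5 - 4.2664*cos(l)^4 + 3.5532*cos(l)^3 + 21.4132*cos(l)^2 - 13.254*cos(l) + 1.9881)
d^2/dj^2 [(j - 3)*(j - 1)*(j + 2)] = 6*j - 4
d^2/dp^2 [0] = 0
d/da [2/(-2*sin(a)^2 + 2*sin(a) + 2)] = (2*sin(a) - 1)*cos(a)/(sin(a) + cos(a)^2)^2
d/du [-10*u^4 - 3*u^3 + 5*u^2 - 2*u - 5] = -40*u^3 - 9*u^2 + 10*u - 2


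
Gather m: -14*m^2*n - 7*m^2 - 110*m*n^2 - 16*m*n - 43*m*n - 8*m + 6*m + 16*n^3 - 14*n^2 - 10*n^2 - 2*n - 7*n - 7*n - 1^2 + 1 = m^2*(-14*n - 7) + m*(-110*n^2 - 59*n - 2) + 16*n^3 - 24*n^2 - 16*n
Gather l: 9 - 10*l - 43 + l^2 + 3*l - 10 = l^2 - 7*l - 44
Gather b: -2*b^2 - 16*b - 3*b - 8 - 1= -2*b^2 - 19*b - 9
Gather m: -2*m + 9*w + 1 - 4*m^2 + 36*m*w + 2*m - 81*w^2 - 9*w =-4*m^2 + 36*m*w - 81*w^2 + 1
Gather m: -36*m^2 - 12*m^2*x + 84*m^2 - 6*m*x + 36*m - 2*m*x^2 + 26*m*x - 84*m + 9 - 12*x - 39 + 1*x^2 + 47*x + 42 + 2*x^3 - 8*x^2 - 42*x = m^2*(48 - 12*x) + m*(-2*x^2 + 20*x - 48) + 2*x^3 - 7*x^2 - 7*x + 12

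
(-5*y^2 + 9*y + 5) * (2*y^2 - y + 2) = -10*y^4 + 23*y^3 - 9*y^2 + 13*y + 10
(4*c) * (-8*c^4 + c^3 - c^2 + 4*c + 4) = -32*c^5 + 4*c^4 - 4*c^3 + 16*c^2 + 16*c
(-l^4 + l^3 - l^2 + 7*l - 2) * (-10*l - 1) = 10*l^5 - 9*l^4 + 9*l^3 - 69*l^2 + 13*l + 2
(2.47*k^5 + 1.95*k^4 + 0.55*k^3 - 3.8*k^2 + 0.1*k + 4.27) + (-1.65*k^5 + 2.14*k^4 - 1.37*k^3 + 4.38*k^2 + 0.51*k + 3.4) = 0.82*k^5 + 4.09*k^4 - 0.82*k^3 + 0.58*k^2 + 0.61*k + 7.67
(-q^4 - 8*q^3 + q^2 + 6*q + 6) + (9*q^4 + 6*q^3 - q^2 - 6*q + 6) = 8*q^4 - 2*q^3 + 12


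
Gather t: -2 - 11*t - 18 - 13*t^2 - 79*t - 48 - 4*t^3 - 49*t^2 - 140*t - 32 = -4*t^3 - 62*t^2 - 230*t - 100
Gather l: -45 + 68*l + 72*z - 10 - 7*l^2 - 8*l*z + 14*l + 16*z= -7*l^2 + l*(82 - 8*z) + 88*z - 55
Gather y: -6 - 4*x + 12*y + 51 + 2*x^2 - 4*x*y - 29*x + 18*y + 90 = 2*x^2 - 33*x + y*(30 - 4*x) + 135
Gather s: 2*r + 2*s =2*r + 2*s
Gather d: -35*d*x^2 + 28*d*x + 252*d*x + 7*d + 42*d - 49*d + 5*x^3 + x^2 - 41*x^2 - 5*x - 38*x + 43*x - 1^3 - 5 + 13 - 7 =d*(-35*x^2 + 280*x) + 5*x^3 - 40*x^2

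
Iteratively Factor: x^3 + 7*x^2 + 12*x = (x)*(x^2 + 7*x + 12) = x*(x + 3)*(x + 4)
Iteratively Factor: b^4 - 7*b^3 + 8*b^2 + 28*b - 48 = (b + 2)*(b^3 - 9*b^2 + 26*b - 24) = (b - 3)*(b + 2)*(b^2 - 6*b + 8) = (b - 3)*(b - 2)*(b + 2)*(b - 4)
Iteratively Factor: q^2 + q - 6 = (q + 3)*(q - 2)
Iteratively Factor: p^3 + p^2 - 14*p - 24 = (p + 3)*(p^2 - 2*p - 8) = (p + 2)*(p + 3)*(p - 4)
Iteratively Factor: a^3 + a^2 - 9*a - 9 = (a + 1)*(a^2 - 9) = (a + 1)*(a + 3)*(a - 3)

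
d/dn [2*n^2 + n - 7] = 4*n + 1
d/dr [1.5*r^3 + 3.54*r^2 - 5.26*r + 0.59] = 4.5*r^2 + 7.08*r - 5.26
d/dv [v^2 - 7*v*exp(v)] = -7*v*exp(v) + 2*v - 7*exp(v)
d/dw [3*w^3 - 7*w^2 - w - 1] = 9*w^2 - 14*w - 1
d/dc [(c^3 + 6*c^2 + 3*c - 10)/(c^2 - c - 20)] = (c^4 - 2*c^3 - 69*c^2 - 220*c - 70)/(c^4 - 2*c^3 - 39*c^2 + 40*c + 400)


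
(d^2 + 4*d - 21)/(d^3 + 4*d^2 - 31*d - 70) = (d - 3)/(d^2 - 3*d - 10)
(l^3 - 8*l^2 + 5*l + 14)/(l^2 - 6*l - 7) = l - 2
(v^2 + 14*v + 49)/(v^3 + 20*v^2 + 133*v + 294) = 1/(v + 6)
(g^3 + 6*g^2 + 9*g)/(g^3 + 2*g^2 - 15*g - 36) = g/(g - 4)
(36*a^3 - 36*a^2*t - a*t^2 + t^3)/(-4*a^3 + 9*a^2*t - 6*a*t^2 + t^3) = (-36*a^2 + t^2)/(4*a^2 - 5*a*t + t^2)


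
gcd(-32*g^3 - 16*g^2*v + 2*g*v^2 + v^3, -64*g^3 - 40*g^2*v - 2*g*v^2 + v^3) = 8*g^2 + 6*g*v + v^2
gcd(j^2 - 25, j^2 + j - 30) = j - 5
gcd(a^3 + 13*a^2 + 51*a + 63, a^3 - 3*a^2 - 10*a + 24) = a + 3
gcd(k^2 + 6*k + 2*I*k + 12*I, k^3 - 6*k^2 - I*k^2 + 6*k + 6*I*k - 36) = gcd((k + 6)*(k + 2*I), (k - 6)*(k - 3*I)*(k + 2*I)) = k + 2*I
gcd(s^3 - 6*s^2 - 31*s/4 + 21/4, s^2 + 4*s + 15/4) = s + 3/2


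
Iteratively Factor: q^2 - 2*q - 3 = (q + 1)*(q - 3)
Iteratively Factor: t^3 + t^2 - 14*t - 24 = (t + 2)*(t^2 - t - 12) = (t + 2)*(t + 3)*(t - 4)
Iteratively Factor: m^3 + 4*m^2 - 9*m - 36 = (m + 4)*(m^2 - 9) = (m + 3)*(m + 4)*(m - 3)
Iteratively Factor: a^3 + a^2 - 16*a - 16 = (a - 4)*(a^2 + 5*a + 4) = (a - 4)*(a + 4)*(a + 1)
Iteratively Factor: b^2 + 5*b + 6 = (b + 3)*(b + 2)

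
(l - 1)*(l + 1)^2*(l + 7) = l^4 + 8*l^3 + 6*l^2 - 8*l - 7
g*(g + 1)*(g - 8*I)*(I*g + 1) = I*g^4 + 9*g^3 + I*g^3 + 9*g^2 - 8*I*g^2 - 8*I*g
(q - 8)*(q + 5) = q^2 - 3*q - 40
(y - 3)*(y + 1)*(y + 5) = y^3 + 3*y^2 - 13*y - 15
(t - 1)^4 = t^4 - 4*t^3 + 6*t^2 - 4*t + 1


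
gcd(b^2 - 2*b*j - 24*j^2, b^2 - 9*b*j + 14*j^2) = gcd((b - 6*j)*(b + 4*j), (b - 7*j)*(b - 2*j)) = 1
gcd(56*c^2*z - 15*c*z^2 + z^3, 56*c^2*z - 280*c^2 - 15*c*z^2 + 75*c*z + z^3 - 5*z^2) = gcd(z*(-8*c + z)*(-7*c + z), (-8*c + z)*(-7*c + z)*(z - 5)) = 56*c^2 - 15*c*z + z^2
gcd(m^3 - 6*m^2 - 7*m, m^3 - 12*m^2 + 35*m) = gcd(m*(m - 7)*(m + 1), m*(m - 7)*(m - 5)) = m^2 - 7*m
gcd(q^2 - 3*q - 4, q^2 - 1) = q + 1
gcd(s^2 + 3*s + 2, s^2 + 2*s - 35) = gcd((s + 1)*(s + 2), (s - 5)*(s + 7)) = 1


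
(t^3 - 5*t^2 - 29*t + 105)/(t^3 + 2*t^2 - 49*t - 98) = (t^2 + 2*t - 15)/(t^2 + 9*t + 14)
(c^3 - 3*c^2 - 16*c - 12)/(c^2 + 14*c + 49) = (c^3 - 3*c^2 - 16*c - 12)/(c^2 + 14*c + 49)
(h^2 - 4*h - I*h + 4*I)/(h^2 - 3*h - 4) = (h - I)/(h + 1)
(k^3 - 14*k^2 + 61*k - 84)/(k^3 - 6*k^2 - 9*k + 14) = (k^2 - 7*k + 12)/(k^2 + k - 2)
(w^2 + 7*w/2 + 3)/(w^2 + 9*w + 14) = (w + 3/2)/(w + 7)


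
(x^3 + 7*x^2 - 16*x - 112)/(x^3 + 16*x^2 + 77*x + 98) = (x^2 - 16)/(x^2 + 9*x + 14)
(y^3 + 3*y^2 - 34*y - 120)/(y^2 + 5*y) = y - 2 - 24/y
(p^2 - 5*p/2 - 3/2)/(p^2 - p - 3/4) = 2*(p - 3)/(2*p - 3)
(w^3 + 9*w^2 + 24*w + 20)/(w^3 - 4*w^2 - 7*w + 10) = (w^2 + 7*w + 10)/(w^2 - 6*w + 5)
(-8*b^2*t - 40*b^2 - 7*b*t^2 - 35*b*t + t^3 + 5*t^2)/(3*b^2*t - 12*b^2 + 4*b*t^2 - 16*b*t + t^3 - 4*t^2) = (-8*b*t - 40*b + t^2 + 5*t)/(3*b*t - 12*b + t^2 - 4*t)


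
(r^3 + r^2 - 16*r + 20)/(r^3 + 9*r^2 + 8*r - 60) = (r - 2)/(r + 6)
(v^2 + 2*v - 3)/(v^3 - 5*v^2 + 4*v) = (v + 3)/(v*(v - 4))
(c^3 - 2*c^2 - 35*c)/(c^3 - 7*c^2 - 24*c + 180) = c*(c - 7)/(c^2 - 12*c + 36)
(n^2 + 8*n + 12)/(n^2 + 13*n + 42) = (n + 2)/(n + 7)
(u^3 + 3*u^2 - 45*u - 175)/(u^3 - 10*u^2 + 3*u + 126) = (u^2 + 10*u + 25)/(u^2 - 3*u - 18)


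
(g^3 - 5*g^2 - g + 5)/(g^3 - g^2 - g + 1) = (g - 5)/(g - 1)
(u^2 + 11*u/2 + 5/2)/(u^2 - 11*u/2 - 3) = (u + 5)/(u - 6)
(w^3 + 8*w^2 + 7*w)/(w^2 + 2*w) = (w^2 + 8*w + 7)/(w + 2)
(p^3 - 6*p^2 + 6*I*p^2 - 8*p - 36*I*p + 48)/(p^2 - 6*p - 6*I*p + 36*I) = (p^2 + 6*I*p - 8)/(p - 6*I)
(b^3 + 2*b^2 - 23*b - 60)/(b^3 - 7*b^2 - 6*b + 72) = (b^2 - b - 20)/(b^2 - 10*b + 24)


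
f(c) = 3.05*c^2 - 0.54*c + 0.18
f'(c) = 6.1*c - 0.54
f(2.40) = 16.45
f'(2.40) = 14.10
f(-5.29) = 88.39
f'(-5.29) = -32.81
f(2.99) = 25.83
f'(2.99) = 17.70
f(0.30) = 0.29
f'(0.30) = 1.29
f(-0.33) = 0.69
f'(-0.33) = -2.55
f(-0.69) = 2.00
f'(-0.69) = -4.75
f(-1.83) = 11.38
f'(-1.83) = -11.70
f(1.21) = 3.99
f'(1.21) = 6.84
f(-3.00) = 29.25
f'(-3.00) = -18.84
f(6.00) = 106.74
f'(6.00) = 36.06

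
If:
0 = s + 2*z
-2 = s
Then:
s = -2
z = 1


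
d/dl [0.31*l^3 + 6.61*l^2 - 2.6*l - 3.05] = 0.93*l^2 + 13.22*l - 2.6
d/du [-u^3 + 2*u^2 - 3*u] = -3*u^2 + 4*u - 3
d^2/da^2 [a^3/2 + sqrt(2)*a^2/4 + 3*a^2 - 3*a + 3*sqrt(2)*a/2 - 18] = 3*a + sqrt(2)/2 + 6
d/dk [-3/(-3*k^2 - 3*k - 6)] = (-2*k - 1)/(k^2 + k + 2)^2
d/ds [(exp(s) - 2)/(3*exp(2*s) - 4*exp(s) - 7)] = 3*(-exp(2*s) + 4*exp(s) - 5)*exp(s)/(9*exp(4*s) - 24*exp(3*s) - 26*exp(2*s) + 56*exp(s) + 49)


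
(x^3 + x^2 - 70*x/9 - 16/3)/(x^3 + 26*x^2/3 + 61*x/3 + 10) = (x - 8/3)/(x + 5)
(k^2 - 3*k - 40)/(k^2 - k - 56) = (k + 5)/(k + 7)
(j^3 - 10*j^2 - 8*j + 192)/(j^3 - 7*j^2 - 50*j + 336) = (j + 4)/(j + 7)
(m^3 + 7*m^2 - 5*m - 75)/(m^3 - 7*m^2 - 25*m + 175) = (m^2 + 2*m - 15)/(m^2 - 12*m + 35)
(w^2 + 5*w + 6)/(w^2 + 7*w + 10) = (w + 3)/(w + 5)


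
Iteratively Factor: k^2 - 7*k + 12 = (k - 4)*(k - 3)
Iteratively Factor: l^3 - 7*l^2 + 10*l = (l)*(l^2 - 7*l + 10) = l*(l - 5)*(l - 2)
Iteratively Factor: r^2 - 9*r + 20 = (r - 4)*(r - 5)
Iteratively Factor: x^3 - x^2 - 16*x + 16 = (x - 1)*(x^2 - 16) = (x - 4)*(x - 1)*(x + 4)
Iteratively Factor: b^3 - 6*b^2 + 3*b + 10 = (b - 2)*(b^2 - 4*b - 5) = (b - 5)*(b - 2)*(b + 1)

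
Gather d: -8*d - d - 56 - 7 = -9*d - 63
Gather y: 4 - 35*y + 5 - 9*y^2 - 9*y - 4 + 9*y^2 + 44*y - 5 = 0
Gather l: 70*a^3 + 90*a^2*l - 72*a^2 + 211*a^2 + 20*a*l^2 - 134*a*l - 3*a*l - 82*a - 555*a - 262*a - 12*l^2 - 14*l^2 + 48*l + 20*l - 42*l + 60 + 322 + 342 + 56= 70*a^3 + 139*a^2 - 899*a + l^2*(20*a - 26) + l*(90*a^2 - 137*a + 26) + 780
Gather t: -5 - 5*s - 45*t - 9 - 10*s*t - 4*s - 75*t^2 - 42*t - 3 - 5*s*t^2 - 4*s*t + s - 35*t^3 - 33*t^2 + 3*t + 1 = -8*s - 35*t^3 + t^2*(-5*s - 108) + t*(-14*s - 84) - 16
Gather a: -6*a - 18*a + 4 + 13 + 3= 20 - 24*a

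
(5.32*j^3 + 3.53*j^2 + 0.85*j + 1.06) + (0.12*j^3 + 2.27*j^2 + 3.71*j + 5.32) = 5.44*j^3 + 5.8*j^2 + 4.56*j + 6.38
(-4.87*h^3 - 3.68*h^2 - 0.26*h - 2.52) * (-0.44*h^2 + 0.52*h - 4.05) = 2.1428*h^5 - 0.9132*h^4 + 17.9243*h^3 + 15.8776*h^2 - 0.2574*h + 10.206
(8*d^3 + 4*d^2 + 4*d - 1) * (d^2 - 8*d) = 8*d^5 - 60*d^4 - 28*d^3 - 33*d^2 + 8*d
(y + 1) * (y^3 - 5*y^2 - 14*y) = y^4 - 4*y^3 - 19*y^2 - 14*y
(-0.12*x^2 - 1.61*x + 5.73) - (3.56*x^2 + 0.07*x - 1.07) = -3.68*x^2 - 1.68*x + 6.8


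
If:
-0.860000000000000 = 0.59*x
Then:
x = -1.46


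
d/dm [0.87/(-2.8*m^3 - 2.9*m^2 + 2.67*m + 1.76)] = (7.308*m^2 + 5.046*m - 2.3229)/(2.8*m^3 + 2.9*m^2 - 2.67*m - 1.76)^2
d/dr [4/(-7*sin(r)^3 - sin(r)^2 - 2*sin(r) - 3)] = 4*(21*sin(r)^2 + 2*sin(r) + 2)*cos(r)/(7*sin(r)^3 + sin(r)^2 + 2*sin(r) + 3)^2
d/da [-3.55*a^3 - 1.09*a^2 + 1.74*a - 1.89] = -10.65*a^2 - 2.18*a + 1.74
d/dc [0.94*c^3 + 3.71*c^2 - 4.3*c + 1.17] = 2.82*c^2 + 7.42*c - 4.3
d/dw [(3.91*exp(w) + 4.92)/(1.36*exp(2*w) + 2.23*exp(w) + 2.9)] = (-5.3176*exp(2*w) - 13.3824*exp(w) + 0.3674)*exp(w)/(1.8496*exp(4*w) + 6.0656*exp(3*w) + 12.8609*exp(2*w) + 12.934*exp(w) + 8.41)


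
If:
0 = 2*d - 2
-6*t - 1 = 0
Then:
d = 1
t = -1/6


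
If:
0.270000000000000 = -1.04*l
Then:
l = -0.26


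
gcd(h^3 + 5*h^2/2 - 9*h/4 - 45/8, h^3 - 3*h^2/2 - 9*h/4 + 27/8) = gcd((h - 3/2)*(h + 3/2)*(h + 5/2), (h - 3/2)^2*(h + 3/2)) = h^2 - 9/4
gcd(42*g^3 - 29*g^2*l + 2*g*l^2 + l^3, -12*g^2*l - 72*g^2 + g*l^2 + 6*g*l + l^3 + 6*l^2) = 3*g - l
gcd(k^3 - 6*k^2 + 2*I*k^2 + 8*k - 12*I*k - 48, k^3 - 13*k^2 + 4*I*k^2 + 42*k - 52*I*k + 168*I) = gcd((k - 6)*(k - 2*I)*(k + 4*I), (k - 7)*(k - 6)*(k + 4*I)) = k^2 + k*(-6 + 4*I) - 24*I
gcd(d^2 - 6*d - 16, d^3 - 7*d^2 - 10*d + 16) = d^2 - 6*d - 16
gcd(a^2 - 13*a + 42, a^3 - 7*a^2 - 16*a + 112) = a - 7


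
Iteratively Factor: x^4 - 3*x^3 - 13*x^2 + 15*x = (x - 5)*(x^3 + 2*x^2 - 3*x) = (x - 5)*(x + 3)*(x^2 - x) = (x - 5)*(x - 1)*(x + 3)*(x)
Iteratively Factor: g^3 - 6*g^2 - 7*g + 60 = (g - 4)*(g^2 - 2*g - 15) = (g - 4)*(g + 3)*(g - 5)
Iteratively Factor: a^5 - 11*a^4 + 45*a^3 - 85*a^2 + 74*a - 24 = (a - 1)*(a^4 - 10*a^3 + 35*a^2 - 50*a + 24) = (a - 4)*(a - 1)*(a^3 - 6*a^2 + 11*a - 6) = (a - 4)*(a - 2)*(a - 1)*(a^2 - 4*a + 3) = (a - 4)*(a - 3)*(a - 2)*(a - 1)*(a - 1)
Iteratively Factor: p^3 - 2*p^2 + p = (p)*(p^2 - 2*p + 1) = p*(p - 1)*(p - 1)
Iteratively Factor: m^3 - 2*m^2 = (m)*(m^2 - 2*m) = m^2*(m - 2)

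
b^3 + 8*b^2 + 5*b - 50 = (b - 2)*(b + 5)^2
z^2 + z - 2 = (z - 1)*(z + 2)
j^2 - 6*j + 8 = (j - 4)*(j - 2)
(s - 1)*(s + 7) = s^2 + 6*s - 7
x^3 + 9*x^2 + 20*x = x*(x + 4)*(x + 5)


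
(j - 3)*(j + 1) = j^2 - 2*j - 3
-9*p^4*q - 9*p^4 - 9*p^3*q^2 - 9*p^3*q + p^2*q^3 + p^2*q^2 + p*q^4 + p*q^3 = (-3*p + q)*(p + q)*(3*p + q)*(p*q + p)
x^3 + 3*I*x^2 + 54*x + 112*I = (x - 7*I)*(x + 2*I)*(x + 8*I)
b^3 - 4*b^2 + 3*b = b*(b - 3)*(b - 1)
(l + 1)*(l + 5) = l^2 + 6*l + 5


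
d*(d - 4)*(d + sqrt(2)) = d^3 - 4*d^2 + sqrt(2)*d^2 - 4*sqrt(2)*d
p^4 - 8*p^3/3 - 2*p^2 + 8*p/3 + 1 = (p - 3)*(p - 1)*(p + 1/3)*(p + 1)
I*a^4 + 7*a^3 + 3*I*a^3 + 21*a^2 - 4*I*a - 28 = (a + 2)^2*(a - 7*I)*(I*a - I)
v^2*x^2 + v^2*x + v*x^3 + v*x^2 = x*(v + x)*(v*x + v)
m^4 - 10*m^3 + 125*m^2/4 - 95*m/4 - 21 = (m - 4)*(m - 7/2)*(m - 3)*(m + 1/2)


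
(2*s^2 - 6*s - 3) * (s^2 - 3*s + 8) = 2*s^4 - 12*s^3 + 31*s^2 - 39*s - 24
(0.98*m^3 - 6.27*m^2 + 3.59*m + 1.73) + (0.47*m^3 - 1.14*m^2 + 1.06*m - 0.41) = 1.45*m^3 - 7.41*m^2 + 4.65*m + 1.32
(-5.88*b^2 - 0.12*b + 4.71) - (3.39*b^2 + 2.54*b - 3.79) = -9.27*b^2 - 2.66*b + 8.5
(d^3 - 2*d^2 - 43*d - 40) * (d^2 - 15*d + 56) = d^5 - 17*d^4 + 43*d^3 + 493*d^2 - 1808*d - 2240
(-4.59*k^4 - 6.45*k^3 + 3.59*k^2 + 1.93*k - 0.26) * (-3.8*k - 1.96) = 17.442*k^5 + 33.5064*k^4 - 1.0*k^3 - 14.3704*k^2 - 2.7948*k + 0.5096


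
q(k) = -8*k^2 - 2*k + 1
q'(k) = -16*k - 2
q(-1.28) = -9.55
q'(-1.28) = 18.48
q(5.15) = -221.48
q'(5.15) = -84.40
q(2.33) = -47.09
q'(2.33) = -39.28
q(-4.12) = -126.56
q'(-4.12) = 63.92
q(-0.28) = 0.93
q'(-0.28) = 2.48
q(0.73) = -4.72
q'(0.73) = -13.68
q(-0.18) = 1.10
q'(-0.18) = 0.88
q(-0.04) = 1.07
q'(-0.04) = -1.36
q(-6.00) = -275.00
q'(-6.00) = 94.00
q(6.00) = -299.00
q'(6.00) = -98.00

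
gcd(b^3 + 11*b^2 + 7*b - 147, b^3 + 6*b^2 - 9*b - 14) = b + 7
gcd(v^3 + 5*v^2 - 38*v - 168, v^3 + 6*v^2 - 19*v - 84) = v + 7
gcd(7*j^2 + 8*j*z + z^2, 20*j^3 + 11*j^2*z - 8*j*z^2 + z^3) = j + z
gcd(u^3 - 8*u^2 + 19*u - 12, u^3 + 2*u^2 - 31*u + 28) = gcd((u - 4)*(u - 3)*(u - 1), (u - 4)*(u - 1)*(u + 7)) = u^2 - 5*u + 4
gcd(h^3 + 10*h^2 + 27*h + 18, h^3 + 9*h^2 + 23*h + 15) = h^2 + 4*h + 3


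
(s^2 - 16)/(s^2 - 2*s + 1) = (s^2 - 16)/(s^2 - 2*s + 1)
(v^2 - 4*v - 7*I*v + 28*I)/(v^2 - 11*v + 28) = (v - 7*I)/(v - 7)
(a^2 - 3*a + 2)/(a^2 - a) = (a - 2)/a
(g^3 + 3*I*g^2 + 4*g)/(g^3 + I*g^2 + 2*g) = (g + 4*I)/(g + 2*I)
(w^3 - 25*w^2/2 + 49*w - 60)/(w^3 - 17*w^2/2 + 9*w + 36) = (2*w - 5)/(2*w + 3)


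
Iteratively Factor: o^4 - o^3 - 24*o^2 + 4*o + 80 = (o - 2)*(o^3 + o^2 - 22*o - 40) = (o - 2)*(o + 2)*(o^2 - o - 20) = (o - 2)*(o + 2)*(o + 4)*(o - 5)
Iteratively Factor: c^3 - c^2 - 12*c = (c + 3)*(c^2 - 4*c) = (c - 4)*(c + 3)*(c)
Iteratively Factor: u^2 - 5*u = (u - 5)*(u)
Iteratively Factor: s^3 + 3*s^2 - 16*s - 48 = (s + 4)*(s^2 - s - 12) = (s - 4)*(s + 4)*(s + 3)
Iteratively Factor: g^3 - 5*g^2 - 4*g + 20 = (g + 2)*(g^2 - 7*g + 10) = (g - 5)*(g + 2)*(g - 2)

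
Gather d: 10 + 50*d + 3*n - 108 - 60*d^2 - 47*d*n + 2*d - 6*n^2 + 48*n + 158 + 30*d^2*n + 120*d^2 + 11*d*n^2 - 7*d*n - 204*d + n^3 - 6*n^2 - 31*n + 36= d^2*(30*n + 60) + d*(11*n^2 - 54*n - 152) + n^3 - 12*n^2 + 20*n + 96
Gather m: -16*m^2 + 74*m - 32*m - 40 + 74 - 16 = -16*m^2 + 42*m + 18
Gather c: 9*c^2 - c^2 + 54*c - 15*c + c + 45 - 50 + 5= 8*c^2 + 40*c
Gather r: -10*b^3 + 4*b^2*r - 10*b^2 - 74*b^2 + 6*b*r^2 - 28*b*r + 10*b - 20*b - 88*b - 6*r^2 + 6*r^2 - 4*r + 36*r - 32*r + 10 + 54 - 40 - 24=-10*b^3 - 84*b^2 + 6*b*r^2 - 98*b + r*(4*b^2 - 28*b)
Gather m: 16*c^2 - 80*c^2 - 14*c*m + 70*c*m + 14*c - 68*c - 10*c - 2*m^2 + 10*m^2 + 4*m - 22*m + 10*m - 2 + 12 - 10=-64*c^2 - 64*c + 8*m^2 + m*(56*c - 8)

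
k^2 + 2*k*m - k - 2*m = (k - 1)*(k + 2*m)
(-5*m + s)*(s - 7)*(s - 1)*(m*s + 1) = -5*m^2*s^3 + 40*m^2*s^2 - 35*m^2*s + m*s^4 - 8*m*s^3 + 2*m*s^2 + 40*m*s - 35*m + s^3 - 8*s^2 + 7*s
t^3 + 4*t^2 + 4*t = t*(t + 2)^2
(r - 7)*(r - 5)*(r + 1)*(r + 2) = r^4 - 9*r^3 + r^2 + 81*r + 70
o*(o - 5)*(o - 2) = o^3 - 7*o^2 + 10*o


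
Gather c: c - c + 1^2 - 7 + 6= 0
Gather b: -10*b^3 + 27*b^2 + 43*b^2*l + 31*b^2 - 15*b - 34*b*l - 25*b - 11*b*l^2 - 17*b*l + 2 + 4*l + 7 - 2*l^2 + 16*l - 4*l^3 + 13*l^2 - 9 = -10*b^3 + b^2*(43*l + 58) + b*(-11*l^2 - 51*l - 40) - 4*l^3 + 11*l^2 + 20*l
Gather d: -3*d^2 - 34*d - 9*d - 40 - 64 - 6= -3*d^2 - 43*d - 110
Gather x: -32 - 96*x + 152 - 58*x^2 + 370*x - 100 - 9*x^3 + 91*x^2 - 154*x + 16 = -9*x^3 + 33*x^2 + 120*x + 36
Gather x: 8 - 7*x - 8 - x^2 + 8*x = -x^2 + x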